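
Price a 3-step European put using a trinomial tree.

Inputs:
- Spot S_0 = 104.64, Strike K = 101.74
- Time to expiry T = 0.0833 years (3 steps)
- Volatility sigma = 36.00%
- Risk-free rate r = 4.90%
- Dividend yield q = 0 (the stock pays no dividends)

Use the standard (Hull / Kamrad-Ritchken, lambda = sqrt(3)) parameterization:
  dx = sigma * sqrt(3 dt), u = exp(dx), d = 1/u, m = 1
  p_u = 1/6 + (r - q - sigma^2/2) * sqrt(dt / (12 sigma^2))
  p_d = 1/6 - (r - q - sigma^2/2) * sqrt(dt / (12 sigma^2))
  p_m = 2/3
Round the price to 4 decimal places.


Answer: Price = V(0,0) = 2.8382

Derivation:
dt = T/N = 0.027767; dx = sigma*sqrt(3*dt) = 0.103902
u = exp(dx) = 1.109492; d = 1/u = 0.901313
p_u = 0.164555, p_m = 0.666667, p_d = 0.168778
Discount per step: exp(-r*dt) = 0.998640
Stock lattice S(k, j) with j the centered position index:
  k=0: S(0,+0) = 104.6400
  k=1: S(1,-1) = 94.3134; S(1,+0) = 104.6400; S(1,+1) = 116.0972
  k=2: S(2,-2) = 85.0060; S(2,-1) = 94.3134; S(2,+0) = 104.6400; S(2,+1) = 116.0972; S(2,+2) = 128.8090
  k=3: S(3,-3) = 76.6170; S(3,-2) = 85.0060; S(3,-1) = 94.3134; S(3,+0) = 104.6400; S(3,+1) = 116.0972; S(3,+2) = 128.8090; S(3,+3) = 142.9125
Terminal payoffs V(N, j) = max(K - S_T, 0):
  V(3,-3) = 25.122991; V(3,-2) = 16.734041; V(3,-1) = 7.426567; V(3,+0) = 0.000000; V(3,+1) = 0.000000; V(3,+2) = 0.000000; V(3,+3) = 0.000000
Backward induction: V(k, j) = exp(-r*dt) * [p_u * V(k+1, j+1) + p_m * V(k+1, j) + p_d * V(k+1, j-1)]
  V(2,-2) = exp(-r*dt) * [p_u*7.426567 + p_m*16.734041 + p_d*25.122991] = 16.595719
  V(2,-1) = exp(-r*dt) * [p_u*0.000000 + p_m*7.426567 + p_d*16.734041] = 7.764809
  V(2,+0) = exp(-r*dt) * [p_u*0.000000 + p_m*0.000000 + p_d*7.426567] = 1.251736
  V(2,+1) = exp(-r*dt) * [p_u*0.000000 + p_m*0.000000 + p_d*0.000000] = 0.000000
  V(2,+2) = exp(-r*dt) * [p_u*0.000000 + p_m*0.000000 + p_d*0.000000] = 0.000000
  V(1,-1) = exp(-r*dt) * [p_u*1.251736 + p_m*7.764809 + p_d*16.595719] = 8.172382
  V(1,+0) = exp(-r*dt) * [p_u*0.000000 + p_m*1.251736 + p_d*7.764809] = 2.142102
  V(1,+1) = exp(-r*dt) * [p_u*0.000000 + p_m*0.000000 + p_d*1.251736] = 0.210978
  V(0,+0) = exp(-r*dt) * [p_u*0.210978 + p_m*2.142102 + p_d*8.172382] = 2.838238


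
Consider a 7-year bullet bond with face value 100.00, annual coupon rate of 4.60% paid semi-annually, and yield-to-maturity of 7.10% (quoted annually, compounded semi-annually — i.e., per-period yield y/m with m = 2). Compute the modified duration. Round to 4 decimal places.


Answer: Modified duration = 5.7716

Derivation:
Coupon per period c = face * coupon_rate / m = 2.300000
Periods per year m = 2; per-period yield y/m = 0.035500
Number of cashflows N = 14
Cashflows (t years, CF_t, discount factor 1/(1+y/m)^(m*t), PV):
  t = 0.5000: CF_t = 2.300000, DF = 0.965717, PV = 2.221149
  t = 1.0000: CF_t = 2.300000, DF = 0.932609, PV = 2.145002
  t = 1.5000: CF_t = 2.300000, DF = 0.900637, PV = 2.071465
  t = 2.0000: CF_t = 2.300000, DF = 0.869760, PV = 2.000449
  t = 2.5000: CF_t = 2.300000, DF = 0.839942, PV = 1.931867
  t = 3.0000: CF_t = 2.300000, DF = 0.811147, PV = 1.865637
  t = 3.5000: CF_t = 2.300000, DF = 0.783338, PV = 1.801678
  t = 4.0000: CF_t = 2.300000, DF = 0.756483, PV = 1.739911
  t = 4.5000: CF_t = 2.300000, DF = 0.730549, PV = 1.680262
  t = 5.0000: CF_t = 2.300000, DF = 0.705503, PV = 1.622657
  t = 5.5000: CF_t = 2.300000, DF = 0.681316, PV = 1.567028
  t = 6.0000: CF_t = 2.300000, DF = 0.657959, PV = 1.513305
  t = 6.5000: CF_t = 2.300000, DF = 0.635402, PV = 1.461425
  t = 7.0000: CF_t = 102.300000, DF = 0.613619, PV = 62.773188
Price P = sum_t PV_t = 86.395023
First compute Macaulay numerator sum_t t * PV_t:
  t * PV_t at t = 0.5000: 1.110575
  t * PV_t at t = 1.0000: 2.145002
  t * PV_t at t = 1.5000: 3.107197
  t * PV_t at t = 2.0000: 4.000897
  t * PV_t at t = 2.5000: 4.829669
  t * PV_t at t = 3.0000: 5.596912
  t * PV_t at t = 3.5000: 6.305872
  t * PV_t at t = 4.0000: 6.959644
  t * PV_t at t = 4.5000: 7.561177
  t * PV_t at t = 5.0000: 8.113286
  t * PV_t at t = 5.5000: 8.618653
  t * PV_t at t = 6.0000: 9.079833
  t * PV_t at t = 6.5000: 9.499262
  t * PV_t at t = 7.0000: 439.412319
Macaulay duration D = 516.340297 / 86.395023 = 5.976505
Modified duration = D / (1 + y/m) = 5.976505 / (1 + 0.035500) = 5.771613


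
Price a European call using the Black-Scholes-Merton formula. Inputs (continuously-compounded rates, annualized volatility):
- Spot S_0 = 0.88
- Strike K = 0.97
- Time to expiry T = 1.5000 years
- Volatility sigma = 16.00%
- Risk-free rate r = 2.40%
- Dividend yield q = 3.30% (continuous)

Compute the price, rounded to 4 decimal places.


Answer: Price = 0.0308

Derivation:
d1 = (ln(S/K) + (r - q + 0.5*sigma^2) * T) / (sigma * sqrt(T)) = -0.46782276
d2 = d1 - sigma * sqrt(T) = -0.66378194
exp(-rT) = 0.96464029; exp(-qT) = 0.95170516
C = S_0 * exp(-qT) * N(d1) - K * exp(-rT) * N(d2)
N(d1) = 0.31995567; N(d2) = 0.25341494
C = 0.8800 * 0.95170516 * 0.31995567 - 0.9700 * 0.96464029 * 0.25341494 = 0.0308


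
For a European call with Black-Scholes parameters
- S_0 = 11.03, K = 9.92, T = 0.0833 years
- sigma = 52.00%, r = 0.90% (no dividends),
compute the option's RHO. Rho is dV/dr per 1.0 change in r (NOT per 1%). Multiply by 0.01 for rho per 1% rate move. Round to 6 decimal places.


Answer: Rho = 0.609241

Derivation:
d1 = 0.7867600612; d2 = 0.6366790164
phi(d1) = 0.2927505991; exp(-qT) = 1.0000000000; exp(-rT) = 0.9992505810
N(d2) = 0.7378330278
Rho = K*T*exp(-rT)*N(d2) = 9.9200 * 0.0833 * 0.9992505810 * 0.7378330278 = 0.609241


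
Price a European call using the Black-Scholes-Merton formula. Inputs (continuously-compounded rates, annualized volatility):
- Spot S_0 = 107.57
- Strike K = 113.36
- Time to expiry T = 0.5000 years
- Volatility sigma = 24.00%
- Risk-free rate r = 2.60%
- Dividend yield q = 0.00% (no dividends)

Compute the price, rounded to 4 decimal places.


d1 = (ln(S/K) + (r - q + 0.5*sigma^2) * T) / (sigma * sqrt(T)) = -0.14747182
d2 = d1 - sigma * sqrt(T) = -0.31717744
exp(-rT) = 0.98708414; exp(-qT) = 1.00000000
C = S_0 * exp(-qT) * N(d1) - K * exp(-rT) * N(d2)
N(d1) = 0.44137981; N(d2) = 0.37555448
C = 107.5700 * 1.00000000 * 0.44137981 - 113.3600 * 0.98708414 * 0.37555448 = 5.4562

Answer: Price = 5.4562


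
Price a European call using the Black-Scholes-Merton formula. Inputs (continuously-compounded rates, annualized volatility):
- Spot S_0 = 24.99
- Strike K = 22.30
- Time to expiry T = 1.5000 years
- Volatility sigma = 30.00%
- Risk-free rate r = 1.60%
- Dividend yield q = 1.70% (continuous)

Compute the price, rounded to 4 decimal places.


d1 = (ln(S/K) + (r - q + 0.5*sigma^2) * T) / (sigma * sqrt(T)) = 0.48959603
d2 = d1 - sigma * sqrt(T) = 0.12217256
exp(-rT) = 0.97628571; exp(-qT) = 0.97482238
C = S_0 * exp(-qT) * N(d1) - K * exp(-rT) * N(d2)
N(d1) = 0.68779011; N(d2) = 0.54861882
C = 24.9900 * 0.97482238 * 0.68779011 - 22.3000 * 0.97628571 * 0.54861882 = 4.8111

Answer: Price = 4.8111


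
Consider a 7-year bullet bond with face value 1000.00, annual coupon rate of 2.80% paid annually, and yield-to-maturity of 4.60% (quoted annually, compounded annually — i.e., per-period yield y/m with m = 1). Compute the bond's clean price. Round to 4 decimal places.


Coupon per period c = face * coupon_rate / m = 28.000000
Periods per year m = 1; per-period yield y/m = 0.046000
Number of cashflows N = 7
Cashflows (t years, CF_t, discount factor 1/(1+y/m)^(m*t), PV):
  t = 1.0000: CF_t = 28.000000, DF = 0.956023, PV = 26.768642
  t = 2.0000: CF_t = 28.000000, DF = 0.913980, PV = 25.591436
  t = 3.0000: CF_t = 28.000000, DF = 0.873786, PV = 24.466000
  t = 4.0000: CF_t = 28.000000, DF = 0.835359, PV = 23.390058
  t = 5.0000: CF_t = 28.000000, DF = 0.798623, PV = 22.361432
  t = 6.0000: CF_t = 28.000000, DF = 0.763501, PV = 21.378042
  t = 7.0000: CF_t = 1028.000000, DF = 0.729925, PV = 750.362848
Price P = sum_t PV_t = 894.318458

Answer: Price = 894.3185


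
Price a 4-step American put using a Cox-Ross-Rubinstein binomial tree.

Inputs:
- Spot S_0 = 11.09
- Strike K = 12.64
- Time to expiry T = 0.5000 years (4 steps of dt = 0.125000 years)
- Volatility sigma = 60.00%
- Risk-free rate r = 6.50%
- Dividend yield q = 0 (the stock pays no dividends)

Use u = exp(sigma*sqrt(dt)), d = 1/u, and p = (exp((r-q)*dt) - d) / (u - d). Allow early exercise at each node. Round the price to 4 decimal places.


Answer: Price = V(0,0) = 2.7394

Derivation:
dt = T/N = 0.125000
u = exp(sigma*sqrt(dt)) = 1.236311; d = 1/u = 0.808858
p = (exp((r-q)*dt) - d) / (u - d) = 0.466250
Discount per step: exp(-r*dt) = 0.991908
Stock lattice S(k, i) with i counting down-moves:
  k=0: S(0,0) = 11.0900
  k=1: S(1,0) = 13.7107; S(1,1) = 8.9702
  k=2: S(2,0) = 16.9507; S(2,1) = 11.0900; S(2,2) = 7.2556
  k=3: S(3,0) = 20.9563; S(3,1) = 13.7107; S(3,2) = 8.9702; S(3,3) = 5.8688
  k=4: S(4,0) = 25.9085; S(4,1) = 16.9507; S(4,2) = 11.0900; S(4,3) = 7.2556; S(4,4) = 4.7470
Terminal payoffs V(N, i) = max(K - S_T, 0):
  V(4,0) = 0.000000; V(4,1) = 0.000000; V(4,2) = 1.550000; V(4,3) = 5.384355; V(4,4) = 7.892987
Backward induction: V(k, i) = exp(-r*dt) * [p * V(k+1, i) + (1-p) * V(k+1, i+1)]; then take max(V_cont, immediate exercise) for American.
  V(3,0) = exp(-r*dt) * [p*0.000000 + (1-p)*0.000000] = 0.000000; exercise = 0.000000; V(3,0) = max -> 0.000000
  V(3,1) = exp(-r*dt) * [p*0.000000 + (1-p)*1.550000] = 0.820617; exercise = 0.000000; V(3,1) = max -> 0.820617
  V(3,2) = exp(-r*dt) * [p*1.550000 + (1-p)*5.384355] = 3.567482; exercise = 3.669766; V(3,2) = max -> 3.669766
  V(3,3) = exp(-r*dt) * [p*5.384355 + (1-p)*7.892987] = 6.668931; exercise = 6.771215; V(3,3) = max -> 6.771215
  V(2,0) = exp(-r*dt) * [p*0.000000 + (1-p)*0.820617] = 0.434460; exercise = 0.000000; V(2,0) = max -> 0.434460
  V(2,1) = exp(-r*dt) * [p*0.820617 + (1-p)*3.669766] = 2.322403; exercise = 1.550000; V(2,1) = max -> 2.322403
  V(2,2) = exp(-r*dt) * [p*3.669766 + (1-p)*6.771215] = 5.282071; exercise = 5.384355; V(2,2) = max -> 5.384355
  V(1,0) = exp(-r*dt) * [p*0.434460 + (1-p)*2.322403] = 1.430479; exercise = 0.000000; V(1,0) = max -> 1.430479
  V(1,1) = exp(-r*dt) * [p*2.322403 + (1-p)*5.384355] = 3.924701; exercise = 3.669766; V(1,1) = max -> 3.924701
  V(0,0) = exp(-r*dt) * [p*1.430479 + (1-p)*3.924701] = 2.739421; exercise = 1.550000; V(0,0) = max -> 2.739421


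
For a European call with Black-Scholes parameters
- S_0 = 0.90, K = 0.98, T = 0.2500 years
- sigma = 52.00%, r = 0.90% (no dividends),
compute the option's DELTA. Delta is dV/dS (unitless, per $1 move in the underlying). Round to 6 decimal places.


Answer: Delta = 0.425095

Derivation:
d1 = -0.1888761859; d2 = -0.4488761859
phi(d1) = 0.3918893929; exp(-qT) = 1.0000000000; exp(-rT) = 0.9977525294
N(d1) = 0.4250949293
Delta = exp(-qT) * N(d1) = 1.0000000000 * 0.4250949293 = 0.425095


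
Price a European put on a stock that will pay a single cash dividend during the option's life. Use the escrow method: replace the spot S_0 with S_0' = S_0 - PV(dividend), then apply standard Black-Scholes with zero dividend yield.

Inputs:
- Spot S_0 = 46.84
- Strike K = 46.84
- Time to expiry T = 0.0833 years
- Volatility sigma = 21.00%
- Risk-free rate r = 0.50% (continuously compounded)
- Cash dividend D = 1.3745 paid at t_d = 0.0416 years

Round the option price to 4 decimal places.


PV(D) = D * exp(-r * t_d) = 1.3745 * 0.99979202 = 1.37421413
S_0' = S_0 - PV(D) = 46.8400 - 1.37421413 = 45.46578587
d1 = (ln(S_0'/K) + (r + sigma^2/2)*T) / (sigma*sqrt(T)) = -0.45412221
d2 = d1 - sigma*sqrt(T) = -0.51473187
exp(-rT) = 0.99958359
N(-d1) = 0.67512957; N(-d2) = 0.69662980
P = K * exp(-rT) * N(-d2) - S_0' * N(-d1) = 46.8400 * 0.99958359 * 0.69662980 - 45.46578587 * 0.67512957 = 1.9213

Answer: Price = 1.9213


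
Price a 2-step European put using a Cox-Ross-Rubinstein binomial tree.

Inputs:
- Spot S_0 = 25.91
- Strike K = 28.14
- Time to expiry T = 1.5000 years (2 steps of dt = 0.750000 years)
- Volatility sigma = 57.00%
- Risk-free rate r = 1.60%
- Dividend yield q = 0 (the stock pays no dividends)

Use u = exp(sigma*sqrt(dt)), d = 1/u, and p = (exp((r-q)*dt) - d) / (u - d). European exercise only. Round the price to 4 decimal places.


dt = T/N = 0.750000
u = exp(sigma*sqrt(dt)) = 1.638260; d = 1/u = 0.610404
p = (exp((r-q)*dt) - d) / (u - d) = 0.390783
Discount per step: exp(-r*dt) = 0.988072
Stock lattice S(k, i) with i counting down-moves:
  k=0: S(0,0) = 25.9100
  k=1: S(1,0) = 42.4473; S(1,1) = 15.8156
  k=2: S(2,0) = 69.5397; S(2,1) = 25.9100; S(2,2) = 9.6539
Terminal payoffs V(N, i) = max(K - S_T, 0):
  V(2,0) = 0.000000; V(2,1) = 2.230000; V(2,2) = 18.486119
Backward induction: V(k, i) = exp(-r*dt) * [p * V(k+1, i) + (1-p) * V(k+1, i+1)].
  V(1,0) = exp(-r*dt) * [p*0.000000 + (1-p)*2.230000] = 1.342349
  V(1,1) = exp(-r*dt) * [p*2.230000 + (1-p)*18.486119] = 11.988774
  V(0,0) = exp(-r*dt) * [p*1.342349 + (1-p)*11.988774] = 7.734955

Answer: Price = V(0,0) = 7.7350


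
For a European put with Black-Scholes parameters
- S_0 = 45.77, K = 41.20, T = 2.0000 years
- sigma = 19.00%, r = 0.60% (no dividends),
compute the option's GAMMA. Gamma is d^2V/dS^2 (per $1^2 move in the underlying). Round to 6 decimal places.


Answer: Gamma = 0.027567

Derivation:
d1 = 0.5704885345; d2 = 0.3017879577
phi(d1) = 0.3390298518; exp(-qT) = 1.0000000000; exp(-rT) = 0.9880717129
Gamma = exp(-qT) * phi(d1) / (S * sigma * sqrt(T)) = 1.0000000000 * 0.3390298518 / (45.7700 * 0.1900 * 1.4142135624) = 0.027567


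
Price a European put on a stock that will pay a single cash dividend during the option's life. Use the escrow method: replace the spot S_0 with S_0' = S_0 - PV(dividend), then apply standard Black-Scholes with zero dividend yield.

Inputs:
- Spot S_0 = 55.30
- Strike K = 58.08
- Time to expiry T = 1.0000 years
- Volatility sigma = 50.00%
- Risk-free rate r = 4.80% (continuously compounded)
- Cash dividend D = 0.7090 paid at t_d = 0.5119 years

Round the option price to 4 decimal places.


PV(D) = D * exp(-r * t_d) = 0.7090 * 0.97572821 = 0.69179130
S_0' = S_0 - PV(D) = 55.3000 - 0.69179130 = 54.60820870
d1 = (ln(S_0'/K) + (r + sigma^2/2)*T) / (sigma*sqrt(T)) = 0.22272569
d2 = d1 - sigma*sqrt(T) = -0.27727431
exp(-rT) = 0.95313379
N(-d1) = 0.41187450; N(-d2) = 0.60921526
P = K * exp(-rT) * N(-d2) - S_0' * N(-d1) = 58.0800 * 0.95313379 * 0.60921526 - 54.60820870 * 0.41187450 = 11.2332

Answer: Price = 11.2332


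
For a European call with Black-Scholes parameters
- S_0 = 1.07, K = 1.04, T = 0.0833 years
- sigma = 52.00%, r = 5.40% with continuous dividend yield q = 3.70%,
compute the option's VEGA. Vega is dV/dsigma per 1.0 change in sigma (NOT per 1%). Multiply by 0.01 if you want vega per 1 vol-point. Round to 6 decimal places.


d1 = 0.2739599487; d2 = 0.1238789039
phi(d1) = 0.3842485924; exp(-qT) = 0.9969226448; exp(-rT) = 0.9955119017
Vega = S * exp(-qT) * phi(d1) * sqrt(T) = 1.0700 * 0.9969226448 * 0.3842485924 * 0.2886173938 = 0.118299

Answer: Vega = 0.118299


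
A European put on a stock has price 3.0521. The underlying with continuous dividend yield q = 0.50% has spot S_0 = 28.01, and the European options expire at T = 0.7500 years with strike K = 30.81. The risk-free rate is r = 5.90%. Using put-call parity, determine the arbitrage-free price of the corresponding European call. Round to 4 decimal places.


Answer: Call price = 1.4809

Derivation:
Put-call parity: C - P = S_0 * exp(-qT) - K * exp(-rT).
S_0 * exp(-qT) = 28.0100 * 0.99625702 = 27.90515920
K * exp(-rT) = 30.8100 * 0.95671475 = 29.47638141
C = P + S*exp(-qT) - K*exp(-rT)
C = 3.0521 + 27.90515920 - 29.47638141 = 1.4809


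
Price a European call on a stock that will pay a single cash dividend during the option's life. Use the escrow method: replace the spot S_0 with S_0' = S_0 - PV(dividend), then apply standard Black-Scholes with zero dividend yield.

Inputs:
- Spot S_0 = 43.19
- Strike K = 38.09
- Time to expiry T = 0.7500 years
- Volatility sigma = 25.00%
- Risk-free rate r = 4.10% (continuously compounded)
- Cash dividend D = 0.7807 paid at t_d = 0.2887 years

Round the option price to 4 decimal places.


PV(D) = D * exp(-r * t_d) = 0.7807 * 0.98823308 = 0.77151356
S_0' = S_0 - PV(D) = 43.1900 - 0.77151356 = 42.41848644
d1 = (ln(S_0'/K) + (r + sigma^2/2)*T) / (sigma*sqrt(T)) = 0.74741451
d2 = d1 - sigma*sqrt(T) = 0.53090816
exp(-rT) = 0.96971797
N(d1) = 0.77259330; N(d2) = 0.70225879
C = S_0' * N(d1) - K * exp(-rT) * N(d2) = 42.41848644 * 0.77259330 - 38.0900 * 0.96971797 * 0.70225879 = 6.8332

Answer: Price = 6.8332


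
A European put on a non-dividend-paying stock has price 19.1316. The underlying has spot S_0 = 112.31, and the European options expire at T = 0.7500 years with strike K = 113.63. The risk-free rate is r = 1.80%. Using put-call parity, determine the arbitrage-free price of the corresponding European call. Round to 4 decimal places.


Answer: Call price = 19.3353

Derivation:
Put-call parity: C - P = S_0 * exp(-qT) - K * exp(-rT).
S_0 * exp(-qT) = 112.3100 * 1.00000000 = 112.31000000
K * exp(-rT) = 113.6300 * 0.98659072 = 112.10630310
C = P + S*exp(-qT) - K*exp(-rT)
C = 19.1316 + 112.31000000 - 112.10630310 = 19.3353


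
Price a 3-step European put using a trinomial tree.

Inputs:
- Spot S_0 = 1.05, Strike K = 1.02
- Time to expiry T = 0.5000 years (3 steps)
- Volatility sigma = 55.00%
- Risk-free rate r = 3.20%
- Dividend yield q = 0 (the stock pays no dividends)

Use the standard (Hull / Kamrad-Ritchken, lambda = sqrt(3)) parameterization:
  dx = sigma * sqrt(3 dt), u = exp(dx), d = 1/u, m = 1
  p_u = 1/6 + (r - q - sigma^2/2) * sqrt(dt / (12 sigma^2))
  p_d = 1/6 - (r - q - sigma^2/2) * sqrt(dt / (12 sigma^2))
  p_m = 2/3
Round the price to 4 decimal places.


Answer: Price = V(0,0) = 0.1265

Derivation:
dt = T/N = 0.166667; dx = sigma*sqrt(3*dt) = 0.388909
u = exp(dx) = 1.475370; d = 1/u = 0.677796
p_u = 0.141114, p_m = 0.666667, p_d = 0.192219
Discount per step: exp(-r*dt) = 0.994681
Stock lattice S(k, j) with j the centered position index:
  k=0: S(0,+0) = 1.0500
  k=1: S(1,-1) = 0.7117; S(1,+0) = 1.0500; S(1,+1) = 1.5491
  k=2: S(2,-2) = 0.4824; S(2,-1) = 0.7117; S(2,+0) = 1.0500; S(2,+1) = 1.5491; S(2,+2) = 2.2856
  k=3: S(3,-3) = 0.3270; S(3,-2) = 0.4824; S(3,-1) = 0.7117; S(3,+0) = 1.0500; S(3,+1) = 1.5491; S(3,+2) = 2.2856; S(3,+3) = 3.3720
Terminal payoffs V(N, j) = max(K - S_T, 0):
  V(3,-3) = 0.693046; V(3,-2) = 0.537622; V(3,-1) = 0.308314; V(3,+0) = 0.000000; V(3,+1) = 0.000000; V(3,+2) = 0.000000; V(3,+3) = 0.000000
Backward induction: V(k, j) = exp(-r*dt) * [p_u * V(k+1, j+1) + p_m * V(k+1, j) + p_d * V(k+1, j-1)]
  V(2,-2) = exp(-r*dt) * [p_u*0.308314 + p_m*0.537622 + p_d*0.693046] = 0.532292
  V(2,-1) = exp(-r*dt) * [p_u*0.000000 + p_m*0.308314 + p_d*0.537622] = 0.307241
  V(2,+0) = exp(-r*dt) * [p_u*0.000000 + p_m*0.000000 + p_d*0.308314] = 0.058949
  V(2,+1) = exp(-r*dt) * [p_u*0.000000 + p_m*0.000000 + p_d*0.000000] = 0.000000
  V(2,+2) = exp(-r*dt) * [p_u*0.000000 + p_m*0.000000 + p_d*0.000000] = 0.000000
  V(1,-1) = exp(-r*dt) * [p_u*0.058949 + p_m*0.307241 + p_d*0.532292] = 0.313784
  V(1,+0) = exp(-r*dt) * [p_u*0.000000 + p_m*0.058949 + p_d*0.307241] = 0.097833
  V(1,+1) = exp(-r*dt) * [p_u*0.000000 + p_m*0.000000 + p_d*0.058949] = 0.011271
  V(0,+0) = exp(-r*dt) * [p_u*0.011271 + p_m*0.097833 + p_d*0.313784] = 0.126452


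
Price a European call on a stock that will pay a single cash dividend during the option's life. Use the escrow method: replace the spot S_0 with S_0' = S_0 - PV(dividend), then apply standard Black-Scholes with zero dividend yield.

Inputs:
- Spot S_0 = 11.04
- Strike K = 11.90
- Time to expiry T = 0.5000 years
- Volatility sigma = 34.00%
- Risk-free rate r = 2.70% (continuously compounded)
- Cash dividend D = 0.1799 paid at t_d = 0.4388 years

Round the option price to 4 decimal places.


PV(D) = D * exp(-r * t_d) = 0.1799 * 0.98822231 = 0.17778119
S_0' = S_0 - PV(D) = 11.0400 - 0.17778119 = 10.86221881
d1 = (ln(S_0'/K) + (r + sigma^2/2)*T) / (sigma*sqrt(T)) = -0.20318005
d2 = d1 - sigma*sqrt(T) = -0.44359635
exp(-rT) = 0.98659072
N(d1) = 0.41949715; N(d2) = 0.32866722
C = S_0' * N(d1) - K * exp(-rT) * N(d2) = 10.86221881 * 0.41949715 - 11.9000 * 0.98659072 * 0.32866722 = 0.6980

Answer: Price = 0.6980


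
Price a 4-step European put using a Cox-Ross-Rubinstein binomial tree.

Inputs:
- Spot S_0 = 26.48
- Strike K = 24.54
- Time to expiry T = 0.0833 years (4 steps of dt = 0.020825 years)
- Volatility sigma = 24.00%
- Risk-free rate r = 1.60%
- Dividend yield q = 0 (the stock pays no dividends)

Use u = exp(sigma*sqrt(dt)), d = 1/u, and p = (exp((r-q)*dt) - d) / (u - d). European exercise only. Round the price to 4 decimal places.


dt = T/N = 0.020825
u = exp(sigma*sqrt(dt)) = 1.035241; d = 1/u = 0.965959
p = (exp((r-q)*dt) - d) / (u - d) = 0.496152
Discount per step: exp(-r*dt) = 0.999667
Stock lattice S(k, i) with i counting down-moves:
  k=0: S(0,0) = 26.4800
  k=1: S(1,0) = 27.4132; S(1,1) = 25.5786
  k=2: S(2,0) = 28.3792; S(2,1) = 26.4800; S(2,2) = 24.7079
  k=3: S(3,0) = 29.3793; S(3,1) = 27.4132; S(3,2) = 25.5786; S(3,3) = 23.8668
  k=4: S(4,0) = 30.4147; S(4,1) = 28.3792; S(4,2) = 26.4800; S(4,3) = 24.7079; S(4,4) = 23.0543
Terminal payoffs V(N, i) = max(K - S_T, 0):
  V(4,0) = 0.000000; V(4,1) = 0.000000; V(4,2) = 0.000000; V(4,3) = 0.000000; V(4,4) = 1.485675
Backward induction: V(k, i) = exp(-r*dt) * [p * V(k+1, i) + (1-p) * V(k+1, i+1)].
  V(3,0) = exp(-r*dt) * [p*0.000000 + (1-p)*0.000000] = 0.000000
  V(3,1) = exp(-r*dt) * [p*0.000000 + (1-p)*0.000000] = 0.000000
  V(3,2) = exp(-r*dt) * [p*0.000000 + (1-p)*0.000000] = 0.000000
  V(3,3) = exp(-r*dt) * [p*0.000000 + (1-p)*1.485675] = 0.748304
  V(2,0) = exp(-r*dt) * [p*0.000000 + (1-p)*0.000000] = 0.000000
  V(2,1) = exp(-r*dt) * [p*0.000000 + (1-p)*0.000000] = 0.000000
  V(2,2) = exp(-r*dt) * [p*0.000000 + (1-p)*0.748304] = 0.376906
  V(1,0) = exp(-r*dt) * [p*0.000000 + (1-p)*0.000000] = 0.000000
  V(1,1) = exp(-r*dt) * [p*0.000000 + (1-p)*0.376906] = 0.189840
  V(0,0) = exp(-r*dt) * [p*0.000000 + (1-p)*0.189840] = 0.095618

Answer: Price = V(0,0) = 0.0956


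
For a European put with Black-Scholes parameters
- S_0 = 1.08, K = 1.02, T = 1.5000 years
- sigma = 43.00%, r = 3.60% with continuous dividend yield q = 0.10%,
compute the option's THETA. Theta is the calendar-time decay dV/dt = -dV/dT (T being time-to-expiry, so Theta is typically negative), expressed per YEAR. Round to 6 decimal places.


d1 = 0.4715427519; d2 = -0.0550975428
phi(d1) = 0.3569659726; exp(-qT) = 0.9985011244; exp(-rT) = 0.9474321065
Theta = -S*exp(-qT)*phi(d1)*sigma/(2*sqrt(T)) + r*K*exp(-rT)*N(-d2) - q*S*exp(-qT)*N(-d1)
N(-d1) = 0.3186265987; N(-d2) = 0.5219696231; sqrt(T) = 1.2247448714
Term 1 = -1.0800 * 0.9985011244 * 0.3569659726 * 0.4300 / (2 * 1.2247448714) = -0.0675759195
Term 2 = 0.0360 * 1.0200 * 0.9474321065 * 0.5219696231 = 0.0181591702
Term 3 = -0.0010 * 1.0800 * 0.9985011244 * 0.3186265987 = -0.0003436009
Theta = -0.0675759195 + (0.0181591702) + (-0.0003436009) = -0.049760

Answer: Theta = -0.049760


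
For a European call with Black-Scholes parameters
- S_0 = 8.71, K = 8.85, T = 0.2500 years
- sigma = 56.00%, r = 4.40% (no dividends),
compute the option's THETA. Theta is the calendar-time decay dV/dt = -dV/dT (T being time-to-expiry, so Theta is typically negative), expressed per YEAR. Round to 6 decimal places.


d1 = 0.1223368994; d2 = -0.1576631006
phi(d1) = 0.3959680742; exp(-qT) = 1.0000000000; exp(-rT) = 0.9890602788
Theta = -S*exp(-qT)*phi(d1)*sigma/(2*sqrt(T)) - r*K*exp(-rT)*N(d2) + q*S*exp(-qT)*N(d1)
N(d1) = 0.5486838950; N(d2) = 0.4373611391; sqrt(T) = 0.5000000000
Term 1 = -8.7100 * 1.0000000000 * 0.3959680742 * 0.5600 / (2 * 0.5000000000) = -1.9313738787
Term 2 = -0.0440 * 8.8500 * 0.9890602788 * 0.4373611391 = -0.1684453008
Term 3 = 0 (no dividend yield, q = 0)
Theta = -1.9313738787 + (-0.1684453008) + (0.0000000000) = -2.099819

Answer: Theta = -2.099819


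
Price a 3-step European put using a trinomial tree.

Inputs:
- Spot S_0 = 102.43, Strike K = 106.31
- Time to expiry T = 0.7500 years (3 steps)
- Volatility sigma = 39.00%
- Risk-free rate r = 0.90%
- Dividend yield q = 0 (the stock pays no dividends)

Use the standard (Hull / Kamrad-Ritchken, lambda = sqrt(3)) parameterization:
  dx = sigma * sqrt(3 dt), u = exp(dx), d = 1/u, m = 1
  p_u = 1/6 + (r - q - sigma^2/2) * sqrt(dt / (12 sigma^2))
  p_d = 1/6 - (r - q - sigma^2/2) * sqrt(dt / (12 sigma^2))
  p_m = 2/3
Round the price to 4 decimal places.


dt = T/N = 0.250000; dx = sigma*sqrt(3*dt) = 0.337750
u = exp(dx) = 1.401790; d = 1/u = 0.713374
p_u = 0.141852, p_m = 0.666667, p_d = 0.191482
Discount per step: exp(-r*dt) = 0.997753
Stock lattice S(k, j) with j the centered position index:
  k=0: S(0,+0) = 102.4300
  k=1: S(1,-1) = 73.0709; S(1,+0) = 102.4300; S(1,+1) = 143.5853
  k=2: S(2,-2) = 52.1268; S(2,-1) = 73.0709; S(2,+0) = 102.4300; S(2,+1) = 143.5853; S(2,+2) = 201.2765
  k=3: S(3,-3) = 37.1859; S(3,-2) = 52.1268; S(3,-1) = 73.0709; S(3,+0) = 102.4300; S(3,+1) = 143.5853; S(3,+2) = 201.2765; S(3,+3) = 282.1473
Terminal payoffs V(N, j) = max(K - S_T, 0):
  V(3,-3) = 69.124090; V(3,-2) = 54.183168; V(3,-1) = 33.239134; V(3,+0) = 3.880000; V(3,+1) = 0.000000; V(3,+2) = 0.000000; V(3,+3) = 0.000000
Backward induction: V(k, j) = exp(-r*dt) * [p_u * V(k+1, j+1) + p_m * V(k+1, j) + p_d * V(k+1, j-1)]
  V(2,-2) = exp(-r*dt) * [p_u*33.239134 + p_m*54.183168 + p_d*69.124090] = 53.951605
  V(2,-1) = exp(-r*dt) * [p_u*3.880000 + p_m*33.239134 + p_d*54.183168] = 33.010531
  V(2,+0) = exp(-r*dt) * [p_u*0.000000 + p_m*3.880000 + p_d*33.239134] = 8.931232
  V(2,+1) = exp(-r*dt) * [p_u*0.000000 + p_m*0.000000 + p_d*3.880000] = 0.741279
  V(2,+2) = exp(-r*dt) * [p_u*0.000000 + p_m*0.000000 + p_d*0.000000] = 0.000000
  V(1,-1) = exp(-r*dt) * [p_u*8.931232 + p_m*33.010531 + p_d*53.951605] = 33.529147
  V(1,+0) = exp(-r*dt) * [p_u*0.741279 + p_m*8.931232 + p_d*33.010531] = 12.352393
  V(1,+1) = exp(-r*dt) * [p_u*0.000000 + p_m*0.741279 + p_d*8.931232] = 2.199399
  V(0,+0) = exp(-r*dt) * [p_u*2.199399 + p_m*12.352393 + p_d*33.529147] = 14.933494

Answer: Price = V(0,0) = 14.9335


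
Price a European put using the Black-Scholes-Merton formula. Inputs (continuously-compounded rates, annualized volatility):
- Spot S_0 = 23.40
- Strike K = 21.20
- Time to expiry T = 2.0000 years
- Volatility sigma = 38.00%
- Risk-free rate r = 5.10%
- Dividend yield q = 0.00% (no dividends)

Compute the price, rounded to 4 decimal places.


Answer: Price = 2.6805

Derivation:
d1 = (ln(S/K) + (r - q + 0.5*sigma^2) * T) / (sigma * sqrt(T)) = 0.64222944
d2 = d1 - sigma * sqrt(T) = 0.10482828
exp(-rT) = 0.90302955; exp(-qT) = 1.00000000
P = K * exp(-rT) * N(-d2) - S_0 * exp(-qT) * N(-d1)
N(-d1) = 0.26036211; N(-d2) = 0.45825603
P = 21.2000 * 0.90302955 * 0.45825603 - 23.4000 * 1.00000000 * 0.26036211 = 2.6805


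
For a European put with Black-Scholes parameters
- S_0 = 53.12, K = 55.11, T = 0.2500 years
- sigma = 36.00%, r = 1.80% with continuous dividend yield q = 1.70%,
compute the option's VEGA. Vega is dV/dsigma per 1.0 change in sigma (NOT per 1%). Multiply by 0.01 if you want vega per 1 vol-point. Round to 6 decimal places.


Answer: Vega = 10.483903

Derivation:
d1 = -0.1129315707; d2 = -0.2929315707
phi(d1) = 0.3964064112; exp(-qT) = 0.9957590185; exp(-rT) = 0.9955101098
Vega = S * exp(-qT) * phi(d1) * sqrt(T) = 53.1200 * 0.9957590185 * 0.3964064112 * 0.5000000000 = 10.483903


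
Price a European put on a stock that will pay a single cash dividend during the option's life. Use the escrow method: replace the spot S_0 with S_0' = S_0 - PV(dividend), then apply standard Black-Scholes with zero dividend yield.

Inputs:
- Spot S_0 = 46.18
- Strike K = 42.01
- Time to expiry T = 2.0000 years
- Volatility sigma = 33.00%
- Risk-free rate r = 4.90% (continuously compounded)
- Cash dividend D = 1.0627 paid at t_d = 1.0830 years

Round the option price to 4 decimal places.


Answer: Price = 4.6359

Derivation:
PV(D) = D * exp(-r * t_d) = 1.0627 * 0.94831647 = 1.00777592
S_0' = S_0 - PV(D) = 46.1800 - 1.00777592 = 45.17222408
d1 = (ln(S_0'/K) + (r + sigma^2/2)*T) / (sigma*sqrt(T)) = 0.59884381
d2 = d1 - sigma*sqrt(T) = 0.13215333
exp(-rT) = 0.90664890
N(-d1) = 0.27463852; N(-d2) = 0.44743151
P = K * exp(-rT) * N(-d2) - S_0' * N(-d1) = 42.0100 * 0.90664890 * 0.44743151 - 45.17222408 * 0.27463852 = 4.6359


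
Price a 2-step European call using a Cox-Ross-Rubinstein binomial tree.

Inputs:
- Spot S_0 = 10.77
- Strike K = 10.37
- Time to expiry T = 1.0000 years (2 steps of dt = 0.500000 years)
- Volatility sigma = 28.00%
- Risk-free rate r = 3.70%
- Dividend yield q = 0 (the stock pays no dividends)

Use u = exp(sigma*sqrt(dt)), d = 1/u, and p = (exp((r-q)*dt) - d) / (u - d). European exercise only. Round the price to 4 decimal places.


Answer: Price = V(0,0) = 1.5362

Derivation:
dt = T/N = 0.500000
u = exp(sigma*sqrt(dt)) = 1.218950; d = 1/u = 0.820378
p = (exp((r-q)*dt) - d) / (u - d) = 0.497511
Discount per step: exp(-r*dt) = 0.981670
Stock lattice S(k, i) with i counting down-moves:
  k=0: S(0,0) = 10.7700
  k=1: S(1,0) = 13.1281; S(1,1) = 8.8355
  k=2: S(2,0) = 16.0025; S(2,1) = 10.7700; S(2,2) = 7.2484
Terminal payoffs V(N, i) = max(S_T - K, 0):
  V(2,0) = 5.632489; V(2,1) = 0.400000; V(2,2) = 0.000000
Backward induction: V(k, i) = exp(-r*dt) * [p * V(k+1, i) + (1-p) * V(k+1, i+1)].
  V(1,0) = exp(-r*dt) * [p*5.632489 + (1-p)*0.400000] = 2.948174
  V(1,1) = exp(-r*dt) * [p*0.400000 + (1-p)*0.000000] = 0.195357
  V(0,0) = exp(-r*dt) * [p*2.948174 + (1-p)*0.195357] = 1.536230


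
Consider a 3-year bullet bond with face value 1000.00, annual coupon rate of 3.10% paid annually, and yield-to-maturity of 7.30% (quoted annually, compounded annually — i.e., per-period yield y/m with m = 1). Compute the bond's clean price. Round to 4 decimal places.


Coupon per period c = face * coupon_rate / m = 31.000000
Periods per year m = 1; per-period yield y/m = 0.073000
Number of cashflows N = 3
Cashflows (t years, CF_t, discount factor 1/(1+y/m)^(m*t), PV):
  t = 1.0000: CF_t = 31.000000, DF = 0.931966, PV = 28.890960
  t = 2.0000: CF_t = 31.000000, DF = 0.868561, PV = 26.925405
  t = 3.0000: CF_t = 1031.000000, DF = 0.809470, PV = 834.563716
Price P = sum_t PV_t = 890.380082

Answer: Price = 890.3801


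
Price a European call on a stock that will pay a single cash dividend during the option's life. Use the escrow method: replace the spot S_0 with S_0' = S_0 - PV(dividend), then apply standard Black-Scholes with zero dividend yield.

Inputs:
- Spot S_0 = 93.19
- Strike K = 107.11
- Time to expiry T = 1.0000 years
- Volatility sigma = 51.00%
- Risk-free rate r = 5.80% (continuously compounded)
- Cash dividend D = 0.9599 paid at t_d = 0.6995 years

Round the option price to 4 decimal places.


PV(D) = D * exp(-r * t_d) = 0.9599 * 0.96024098 = 0.92173532
S_0' = S_0 - PV(D) = 93.1900 - 0.92173532 = 92.26826468
d1 = (ln(S_0'/K) + (r + sigma^2/2)*T) / (sigma*sqrt(T)) = 0.07626257
d2 = d1 - sigma*sqrt(T) = -0.43373743
exp(-rT) = 0.94364995
N(d1) = 0.53039490; N(d2) = 0.33223956
C = S_0' * N(d1) - K * exp(-rT) * N(d2) = 92.26826468 * 0.53039490 - 107.1100 * 0.94364995 * 0.33223956 = 15.3577

Answer: Price = 15.3577


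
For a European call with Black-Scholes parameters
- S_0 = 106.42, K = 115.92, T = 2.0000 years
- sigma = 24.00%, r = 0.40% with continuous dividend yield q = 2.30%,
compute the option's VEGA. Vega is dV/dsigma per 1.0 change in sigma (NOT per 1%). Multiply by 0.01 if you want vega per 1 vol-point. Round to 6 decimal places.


d1 = -0.1941796799; d2 = -0.5335909349
phi(d1) = 0.3914915266; exp(-qT) = 0.9550419622; exp(-rT) = 0.9920319148
Vega = S * exp(-qT) * phi(d1) * sqrt(T) = 106.4200 * 0.9550419622 * 0.3914915266 * 1.4142135624 = 56.270798

Answer: Vega = 56.270798


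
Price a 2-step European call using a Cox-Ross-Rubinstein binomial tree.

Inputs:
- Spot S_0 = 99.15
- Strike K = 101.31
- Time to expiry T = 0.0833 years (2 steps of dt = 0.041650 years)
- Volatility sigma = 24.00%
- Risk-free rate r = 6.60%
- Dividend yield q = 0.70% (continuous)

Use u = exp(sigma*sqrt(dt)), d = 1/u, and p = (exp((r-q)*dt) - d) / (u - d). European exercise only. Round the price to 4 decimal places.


dt = T/N = 0.041650
u = exp(sigma*sqrt(dt)) = 1.050199; d = 1/u = 0.952200
p = (exp((r-q)*dt) - d) / (u - d) = 0.512863
Discount per step: exp(-r*dt) = 0.997255
Stock lattice S(k, i) with i counting down-moves:
  k=0: S(0,0) = 99.1500
  k=1: S(1,0) = 104.1273; S(1,1) = 94.4106
  k=2: S(2,0) = 109.3544; S(2,1) = 99.1500; S(2,2) = 89.8978
Terminal payoffs V(N, i) = max(S_T - K, 0):
  V(2,0) = 8.044385; V(2,1) = 0.000000; V(2,2) = 0.000000
Backward induction: V(k, i) = exp(-r*dt) * [p * V(k+1, i) + (1-p) * V(k+1, i+1)].
  V(1,0) = exp(-r*dt) * [p*8.044385 + (1-p)*0.000000] = 4.114346
  V(1,1) = exp(-r*dt) * [p*0.000000 + (1-p)*0.000000] = 0.000000
  V(0,0) = exp(-r*dt) * [p*4.114346 + (1-p)*0.000000] = 2.104305

Answer: Price = V(0,0) = 2.1043


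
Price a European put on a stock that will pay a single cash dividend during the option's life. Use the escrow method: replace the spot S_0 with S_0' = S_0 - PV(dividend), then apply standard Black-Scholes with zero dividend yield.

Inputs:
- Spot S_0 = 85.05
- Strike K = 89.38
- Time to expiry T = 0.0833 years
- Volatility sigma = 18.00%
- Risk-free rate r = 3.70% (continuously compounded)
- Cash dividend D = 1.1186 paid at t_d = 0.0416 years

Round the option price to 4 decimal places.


PV(D) = D * exp(-r * t_d) = 1.1186 * 0.99846198 = 1.11687958
S_0' = S_0 - PV(D) = 85.0500 - 1.11687958 = 83.93312042
d1 = (ln(S_0'/K) + (r + sigma^2/2)*T) / (sigma*sqrt(T)) = -1.12500125
d2 = d1 - sigma*sqrt(T) = -1.17695238
exp(-rT) = 0.99692264
N(-d1) = 0.86970575; N(-d2) = 0.88039274
P = K * exp(-rT) * N(-d2) - S_0' * N(-d1) = 89.3800 * 0.99692264 * 0.88039274 - 83.93312042 * 0.86970575 = 5.4502

Answer: Price = 5.4502


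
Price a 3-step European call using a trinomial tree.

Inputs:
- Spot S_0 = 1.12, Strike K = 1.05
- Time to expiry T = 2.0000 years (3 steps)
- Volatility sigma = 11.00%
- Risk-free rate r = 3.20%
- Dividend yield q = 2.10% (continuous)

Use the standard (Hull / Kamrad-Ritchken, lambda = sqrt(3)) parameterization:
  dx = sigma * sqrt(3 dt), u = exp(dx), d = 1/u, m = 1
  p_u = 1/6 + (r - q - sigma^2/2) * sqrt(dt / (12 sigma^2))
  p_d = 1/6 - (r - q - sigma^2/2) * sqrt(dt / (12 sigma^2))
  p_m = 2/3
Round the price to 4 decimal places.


Answer: Price = V(0,0) = 0.1197

Derivation:
dt = T/N = 0.666667; dx = sigma*sqrt(3*dt) = 0.155563
u = exp(dx) = 1.168316; d = 1/u = 0.855933
p_u = 0.177273, p_m = 0.666667, p_d = 0.156060
Discount per step: exp(-r*dt) = 0.978893
Stock lattice S(k, j) with j the centered position index:
  k=0: S(0,+0) = 1.1200
  k=1: S(1,-1) = 0.9586; S(1,+0) = 1.1200; S(1,+1) = 1.3085
  k=2: S(2,-2) = 0.8205; S(2,-1) = 0.9586; S(2,+0) = 1.1200; S(2,+1) = 1.3085; S(2,+2) = 1.5288
  k=3: S(3,-3) = 0.7023; S(3,-2) = 0.8205; S(3,-1) = 0.9586; S(3,+0) = 1.1200; S(3,+1) = 1.3085; S(3,+2) = 1.5288; S(3,+3) = 1.7861
Terminal payoffs V(N, j) = max(S_T - K, 0):
  V(3,-3) = 0.000000; V(3,-2) = 0.000000; V(3,-1) = 0.000000; V(3,+0) = 0.070000; V(3,+1) = 0.258514; V(3,+2) = 0.478758; V(3,+3) = 0.736073
Backward induction: V(k, j) = exp(-r*dt) * [p_u * V(k+1, j+1) + p_m * V(k+1, j) + p_d * V(k+1, j-1)]
  V(2,-2) = exp(-r*dt) * [p_u*0.000000 + p_m*0.000000 + p_d*0.000000] = 0.000000
  V(2,-1) = exp(-r*dt) * [p_u*0.070000 + p_m*0.000000 + p_d*0.000000] = 0.012147
  V(2,+0) = exp(-r*dt) * [p_u*0.258514 + p_m*0.070000 + p_d*0.000000] = 0.090542
  V(2,+1) = exp(-r*dt) * [p_u*0.478758 + p_m*0.258514 + p_d*0.070000] = 0.262478
  V(2,+2) = exp(-r*dt) * [p_u*0.736073 + p_m*0.478758 + p_d*0.258514] = 0.479659
  V(1,-1) = exp(-r*dt) * [p_u*0.090542 + p_m*0.012147 + p_d*0.000000] = 0.023639
  V(1,+0) = exp(-r*dt) * [p_u*0.262478 + p_m*0.090542 + p_d*0.012147] = 0.106491
  V(1,+1) = exp(-r*dt) * [p_u*0.479659 + p_m*0.262478 + p_d*0.090542] = 0.268360
  V(0,+0) = exp(-r*dt) * [p_u*0.268360 + p_m*0.106491 + p_d*0.023639] = 0.119676


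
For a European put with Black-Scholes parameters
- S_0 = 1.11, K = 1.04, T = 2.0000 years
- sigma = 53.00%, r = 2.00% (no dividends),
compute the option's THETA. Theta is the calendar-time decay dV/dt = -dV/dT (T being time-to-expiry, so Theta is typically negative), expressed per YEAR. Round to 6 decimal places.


Answer: Theta = -0.060826

Derivation:
d1 = 0.5150396384; d2 = -0.2344935496
phi(d1) = 0.3493882721; exp(-qT) = 1.0000000000; exp(-rT) = 0.9607894392
Theta = -S*exp(-qT)*phi(d1)*sigma/(2*sqrt(T)) + r*K*exp(-rT)*N(-d2) - q*S*exp(-qT)*N(-d1)
N(-d1) = 0.3032626607; N(-d2) = 0.5926990799; sqrt(T) = 1.4142135624
Term 1 = -1.1100 * 1.0000000000 * 0.3493882721 * 0.5300 / (2 * 1.4142135624) = -0.0726711743
Term 2 = 0.0200 * 1.0400 * 0.9607894392 * 0.5926990799 = 0.0118447475
Term 3 = 0 (no dividend yield, q = 0)
Theta = -0.0726711743 + (0.0118447475) + (0.0000000000) = -0.060826


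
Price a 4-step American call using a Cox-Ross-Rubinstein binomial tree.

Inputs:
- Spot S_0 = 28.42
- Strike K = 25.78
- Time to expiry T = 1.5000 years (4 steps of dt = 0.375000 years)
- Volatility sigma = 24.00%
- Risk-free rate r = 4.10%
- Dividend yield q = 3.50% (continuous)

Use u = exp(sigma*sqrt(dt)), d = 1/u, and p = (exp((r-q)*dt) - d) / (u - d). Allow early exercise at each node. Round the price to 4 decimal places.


Answer: Price = V(0,0) = 4.7189

Derivation:
dt = T/N = 0.375000
u = exp(sigma*sqrt(dt)) = 1.158319; d = 1/u = 0.863320
p = (exp((r-q)*dt) - d) / (u - d) = 0.470959
Discount per step: exp(-r*dt) = 0.984743
Stock lattice S(k, i) with i counting down-moves:
  k=0: S(0,0) = 28.4200
  k=1: S(1,0) = 32.9194; S(1,1) = 24.5356
  k=2: S(2,0) = 38.1312; S(2,1) = 28.4200; S(2,2) = 21.1821
  k=3: S(3,0) = 44.1680; S(3,1) = 32.9194; S(3,2) = 24.5356; S(3,3) = 18.2869
  k=4: S(4,0) = 51.1606; S(4,1) = 38.1312; S(4,2) = 28.4200; S(4,3) = 21.1821; S(4,4) = 15.7875
Terminal payoffs V(N, i) = max(S_T - K, 0):
  V(4,0) = 25.380649; V(4,1) = 12.351164; V(4,2) = 2.640000; V(4,3) = 0.000000; V(4,4) = 0.000000
Backward induction: V(k, i) = exp(-r*dt) * [p * V(k+1, i) + (1-p) * V(k+1, i+1)]; then take max(V_cont, immediate exercise) for American.
  V(3,0) = exp(-r*dt) * [p*25.380649 + (1-p)*12.351164] = 18.205451; exercise = 18.388032; V(3,0) = max -> 18.388032
  V(3,1) = exp(-r*dt) * [p*12.351164 + (1-p)*2.640000] = 7.103504; exercise = 7.139412; V(3,1) = max -> 7.139412
  V(3,2) = exp(-r*dt) * [p*2.640000 + (1-p)*0.000000] = 1.224363; exercise = 0.000000; V(3,2) = max -> 1.224363
  V(3,3) = exp(-r*dt) * [p*0.000000 + (1-p)*0.000000] = 0.000000; exercise = 0.000000; V(3,3) = max -> 0.000000
  V(2,0) = exp(-r*dt) * [p*18.388032 + (1-p)*7.139412] = 12.247298; exercise = 12.351164; V(2,0) = max -> 12.351164
  V(2,1) = exp(-r*dt) * [p*7.139412 + (1-p)*1.224363] = 3.948927; exercise = 2.640000; V(2,1) = max -> 3.948927
  V(2,2) = exp(-r*dt) * [p*1.224363 + (1-p)*0.000000] = 0.567827; exercise = 0.000000; V(2,2) = max -> 0.567827
  V(1,0) = exp(-r*dt) * [p*12.351164 + (1-p)*3.948927] = 7.785414; exercise = 7.139412; V(1,0) = max -> 7.785414
  V(1,1) = exp(-r*dt) * [p*3.948927 + (1-p)*0.567827] = 2.127229; exercise = 0.000000; V(1,1) = max -> 2.127229
  V(0,0) = exp(-r*dt) * [p*7.785414 + (1-p)*2.127229] = 4.718891; exercise = 2.640000; V(0,0) = max -> 4.718891


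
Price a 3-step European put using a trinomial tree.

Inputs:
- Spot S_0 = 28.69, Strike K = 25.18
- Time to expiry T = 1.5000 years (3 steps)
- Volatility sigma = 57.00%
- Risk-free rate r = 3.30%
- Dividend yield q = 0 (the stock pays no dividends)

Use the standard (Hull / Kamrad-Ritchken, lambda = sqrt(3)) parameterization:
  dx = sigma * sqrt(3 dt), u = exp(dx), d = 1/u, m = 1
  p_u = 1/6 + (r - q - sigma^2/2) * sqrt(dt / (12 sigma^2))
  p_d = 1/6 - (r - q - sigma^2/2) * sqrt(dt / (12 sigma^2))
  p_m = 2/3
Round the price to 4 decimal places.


dt = T/N = 0.500000; dx = sigma*sqrt(3*dt) = 0.698105
u = exp(dx) = 2.009939; d = 1/u = 0.497527
p_u = 0.120309, p_m = 0.666667, p_d = 0.213024
Discount per step: exp(-r*dt) = 0.983635
Stock lattice S(k, j) with j the centered position index:
  k=0: S(0,+0) = 28.6900
  k=1: S(1,-1) = 14.2741; S(1,+0) = 28.6900; S(1,+1) = 57.6652
  k=2: S(2,-2) = 7.1017; S(2,-1) = 14.2741; S(2,+0) = 28.6900; S(2,+1) = 57.6652; S(2,+2) = 115.9035
  k=3: S(3,-3) = 3.5333; S(3,-2) = 7.1017; S(3,-1) = 14.2741; S(3,+0) = 28.6900; S(3,+1) = 57.6652; S(3,+2) = 115.9035; S(3,+3) = 232.9590
Terminal payoffs V(N, j) = max(K - S_T, 0):
  V(3,-3) = 21.646691; V(3,-2) = 18.078262; V(3,-1) = 10.905938; V(3,+0) = 0.000000; V(3,+1) = 0.000000; V(3,+2) = 0.000000; V(3,+3) = 0.000000
Backward induction: V(k, j) = exp(-r*dt) * [p_u * V(k+1, j+1) + p_m * V(k+1, j) + p_d * V(k+1, j-1)]
  V(2,-2) = exp(-r*dt) * [p_u*10.905938 + p_m*18.078262 + p_d*21.646691] = 17.681367
  V(2,-1) = exp(-r*dt) * [p_u*0.000000 + p_m*10.905938 + p_d*18.078262] = 10.939732
  V(2,+0) = exp(-r*dt) * [p_u*0.000000 + p_m*0.000000 + p_d*10.905938] = 2.285211
  V(2,+1) = exp(-r*dt) * [p_u*0.000000 + p_m*0.000000 + p_d*0.000000] = 0.000000
  V(2,+2) = exp(-r*dt) * [p_u*0.000000 + p_m*0.000000 + p_d*0.000000] = 0.000000
  V(1,-1) = exp(-r*dt) * [p_u*2.285211 + p_m*10.939732 + p_d*17.681367] = 11.149160
  V(1,+0) = exp(-r*dt) * [p_u*0.000000 + p_m*2.285211 + p_d*10.939732] = 3.790836
  V(1,+1) = exp(-r*dt) * [p_u*0.000000 + p_m*0.000000 + p_d*2.285211] = 0.478839
  V(0,+0) = exp(-r*dt) * [p_u*0.478839 + p_m*3.790836 + p_d*11.149160] = 4.878708

Answer: Price = V(0,0) = 4.8787
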